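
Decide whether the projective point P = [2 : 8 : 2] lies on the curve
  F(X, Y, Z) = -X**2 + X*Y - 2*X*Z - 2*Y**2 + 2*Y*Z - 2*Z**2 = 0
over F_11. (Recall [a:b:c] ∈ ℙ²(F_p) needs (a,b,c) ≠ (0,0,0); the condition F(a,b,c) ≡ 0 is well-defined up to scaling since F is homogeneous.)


F(2,8,2) ≡ 10 (mod 11); P is NOT on the curve.

Evaluate F(2, 8, 2) term-by-term (mod 11).
  -X**2 ↦ -1·4·1·1 = -4
  X*Y ↦ 1·2·8·1 = 16
  -2*X*Z ↦ -2·2·1·2 = -8
  -2*Y**2 ↦ -2·1·64·1 = -128
  2*Y*Z ↦ 2·1·8·2 = 32
  -2*Z**2 ↦ -2·1·1·4 = -8
Sum: F(2, 8, 2) = (-4) + (16) + (-8) + (-128) + (32) + (-8) = -100.
Reducing mod 11: -100 ≡ 10 (mod 11).
Since F(a, b, c) ≡ 10 ≠ 0 (mod 11), P does NOT lie on the curve.


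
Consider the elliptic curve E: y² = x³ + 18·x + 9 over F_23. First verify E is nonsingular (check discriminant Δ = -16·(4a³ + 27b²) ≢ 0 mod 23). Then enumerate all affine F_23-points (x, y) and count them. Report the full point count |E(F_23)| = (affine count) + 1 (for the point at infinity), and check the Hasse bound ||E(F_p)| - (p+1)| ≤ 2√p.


Affine points = {(0, 3), (0, 20), (7, 8), (7, 15), (9, 7), (9, 16), (10, 4), (10, 19), (13, 5), (13, 18), (16, 0), (18, 1), (18, 22), (22, 6), (22, 17)}; affine count = 15; |E(F_23)| = 16.

Discriminant check: Δ ∝ 4a³ + 27b² = 4·18³ + 27·9² = 4·5832 + 27·81 ≡ 8 (mod 23). Nonzero ⇒ E is nonsingular.
For each x ∈ F_23, compute rhs = x³ + 18·x + 9 mod 23, then count y ∈ F_23 with y² ≡ rhs.
  x = 0: rhs = 9, matching y values: 3, 20 (2 points).
  x = 1: rhs = 5, matching y values: none (0 points).
  x = 2: rhs = 7, matching y values: none (0 points).
  x = 3: rhs = 21, matching y values: none (0 points).
  x = 4: rhs = 7, matching y values: none (0 points).
  x = 5: rhs = 17, matching y values: none (0 points).
  x = 6: rhs = 11, matching y values: none (0 points).
  x = 7: rhs = 18, matching y values: 8, 15 (2 points).
  x = 8: rhs = 21, matching y values: none (0 points).
  x = 9: rhs = 3, matching y values: 7, 16 (2 points).
  x = 10: rhs = 16, matching y values: 4, 19 (2 points).
  x = 11: rhs = 20, matching y values: none (0 points).
  x = 12: rhs = 21, matching y values: none (0 points).
  x = 13: rhs = 2, matching y values: 5, 18 (2 points).
  x = 14: rhs = 15, matching y values: none (0 points).
  x = 15: rhs = 20, matching y values: none (0 points).
  x = 16: rhs = 0, matching y values: 0 (1 points).
  x = 17: rhs = 7, matching y values: none (0 points).
  x = 18: rhs = 1, matching y values: 1, 22 (2 points).
  x = 19: rhs = 11, matching y values: none (0 points).
  x = 20: rhs = 20, matching y values: none (0 points).
  x = 21: rhs = 11, matching y values: none (0 points).
  x = 22: rhs = 13, matching y values: 6, 17 (2 points).
Total affine count: 15.
Full point count |E(F_23)| = 15 + 1 = 16.
Hasse bound: |16 − (23+1)| = |-8| = 8 ≤ 2√23 ≈ 9.5917 ✓.


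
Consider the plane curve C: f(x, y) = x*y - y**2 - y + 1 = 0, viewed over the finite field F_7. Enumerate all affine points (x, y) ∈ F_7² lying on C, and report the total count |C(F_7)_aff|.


Affine F_7-points: {(1, 1), (1, 6), (3, 4), (3, 5), (6, 2), (6, 3)}; count = 6.

For each of the 49 pairs (x, y) ∈ F_7², evaluate f(x, y) mod 7. Record the zeros.
  x = 0: [0↦1, 1↦6, 2↦2, 3↦3, 4↦2, 5↦6, 6↦1]  zeros at y ∈ ∅
  x = 1: [0↦1, 1↦0, 2↦4, 3↦6, 4↦6, 5↦4, 6↦0]  zeros at y ∈ {1, 6}
  x = 2: [0↦1, 1↦1, 2↦6, 3↦2, 4↦3, 5↦2, 6↦6]  zeros at y ∈ ∅
  x = 3: [0↦1, 1↦2, 2↦1, 3↦5, 4↦0, 5↦0, 6↦5]  zeros at y ∈ {4, 5}
  x = 4: [0↦1, 1↦3, 2↦3, 3↦1, 4↦4, 5↦5, 6↦4]  zeros at y ∈ ∅
  x = 5: [0↦1, 1↦4, 2↦5, 3↦4, 4↦1, 5↦3, 6↦3]  zeros at y ∈ ∅
  x = 6: [0↦1, 1↦5, 2↦0, 3↦0, 4↦5, 5↦1, 6↦2]  zeros at y ∈ {2, 3}
Collecting zeros: affine points = {(1, 1), (1, 6), (3, 4), (3, 5), (6, 2), (6, 3)}.
Total count |C(F_7)_aff| = 6.


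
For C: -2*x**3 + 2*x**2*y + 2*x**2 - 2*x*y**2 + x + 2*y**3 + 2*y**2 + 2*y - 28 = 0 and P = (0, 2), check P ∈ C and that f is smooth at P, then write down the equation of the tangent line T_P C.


Tangent line at P: -7*x + 34*y - 68 = 0.

Step 1: f(0, 2) = 0, so P lies on C.
Step 2: partial derivatives
  f_x(x, y) = -6*x**2 + 4*x*y + 4*x - 2*y**2 + 1, f_y(x, y) = 2*x**2 - 4*x*y + 6*y**2 + 4*y + 2.
  f_x(P) = -7, f_y(P) = 34 (gradient nonzero, so P is smooth).
Step 3: tangent line at P: -7·(x − 0) + 34·(y − 2) = 0.
Expanding: -7*x + 34*y - 68 = 0.


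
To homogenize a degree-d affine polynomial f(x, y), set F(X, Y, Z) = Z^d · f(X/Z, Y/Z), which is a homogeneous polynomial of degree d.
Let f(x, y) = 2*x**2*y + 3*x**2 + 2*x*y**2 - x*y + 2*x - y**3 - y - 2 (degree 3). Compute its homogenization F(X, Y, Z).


F(X, Y, Z) = 2*X**2*Y + 3*X**2*Z + 2*X*Y**2 - X*Y*Z + 2*X*Z**2 - Y**3 - Y*Z**2 - 2*Z**3

deg(f) = 3.
Substitute x = X/Z, y = Y/Z into f, then multiply by Z^3.
  monomial 2·x^2·y^1 ↦ 2·X^2·Y^1·Z^0.
  monomial 3·x^2·y^0 ↦ 3·X^2·Y^0·Z^1.
  monomial 2·x^1·y^2 ↦ 2·X^1·Y^2·Z^0.
  monomial -1·x^1·y^1 ↦ -1·X^1·Y^1·Z^1.
  monomial 2·x^1·y^0 ↦ 2·X^1·Y^0·Z^2.
  monomial -1·x^0·y^3 ↦ -1·X^0·Y^3·Z^0.
  monomial -1·x^0·y^1 ↦ -1·X^0·Y^1·Z^2.
  monomial -2·x^0·y^0 ↦ -2·X^0·Y^0·Z^3.
Collecting: F(X, Y, Z) = 2*X**2*Y + 3*X**2*Z + 2*X*Y**2 - X*Y*Z + 2*X*Z**2 - Y**3 - Y*Z**2 - 2*Z**3.


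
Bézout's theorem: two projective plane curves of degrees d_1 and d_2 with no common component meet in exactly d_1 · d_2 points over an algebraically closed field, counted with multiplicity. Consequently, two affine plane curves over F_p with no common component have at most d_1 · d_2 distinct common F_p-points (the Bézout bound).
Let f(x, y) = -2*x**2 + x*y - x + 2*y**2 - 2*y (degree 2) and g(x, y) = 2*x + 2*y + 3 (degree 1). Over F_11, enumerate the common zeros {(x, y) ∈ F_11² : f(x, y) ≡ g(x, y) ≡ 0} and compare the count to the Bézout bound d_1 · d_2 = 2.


Common zeros: ∅; count = 0; Bézout bound = 2.

deg(f) = 2, deg(g) = 1, so Bézout bound = 2.
Scan x ∈ F_11. For each x, list the y ∈ F_11 with f(x, y) ≡ 0 and those with g(x, y) ≡ 0 (mod 11); the common zeros in that column are the intersection.
  x = 0: f ≡ 0 at y ∈ {0, 1}; g ≡ 0 at y ∈ {4}; common: ∅.
  x = 1: f ≡ 0 at y ∈ {7, 10}; g ≡ 0 at y ∈ {3}; common: ∅.
  x = 2: f ≡ 0 at y ∈ {4, 7}; g ≡ 0 at y ∈ {2}; common: ∅.
  x = 3: f ≡ 0 at y ∈ {2, 3}; g ≡ 0 at y ∈ {1}; common: ∅.
  x = 4: f ≡ 0 at y ∈ ∅; g ≡ 0 at y ∈ {0}; common: ∅.
  x = 5: f ≡ 0 at y ∈ {0, 4}; g ≡ 0 at y ∈ {10}; common: ∅.
  x = 6: f ≡ 0 at y ∈ ∅; g ≡ 0 at y ∈ {9}; common: ∅.
  x = 7: f ≡ 0 at y ∈ ∅; g ≡ 0 at y ∈ {8}; common: ∅.
  x = 8: f ≡ 0 at y ∈ ∅; g ≡ 0 at y ∈ {7}; common: ∅.
  x = 9: f ≡ 0 at y ∈ {3, 10}; g ≡ 0 at y ∈ {6}; common: ∅.
  x = 10: f ≡ 0 at y ∈ ∅; g ≡ 0 at y ∈ {5}; common: ∅.
Collecting: common zeros = ∅, so the count is 0.
Comparison with the Bézout bound: 0 ≤ 2 = deg(f)·deg(g), as expected for curves with no common component (the affine F_11-count falls short of the bound because intersections may lie at infinity, over extension fields, or carry multiplicity).


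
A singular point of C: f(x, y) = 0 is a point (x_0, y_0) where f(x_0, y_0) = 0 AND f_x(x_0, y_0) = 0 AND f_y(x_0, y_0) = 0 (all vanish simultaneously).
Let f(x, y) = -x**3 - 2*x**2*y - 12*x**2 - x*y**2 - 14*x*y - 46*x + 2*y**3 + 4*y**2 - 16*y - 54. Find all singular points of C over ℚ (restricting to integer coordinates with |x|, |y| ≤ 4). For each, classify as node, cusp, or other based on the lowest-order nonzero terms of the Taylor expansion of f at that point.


Singular points: {(-3, -1)}; classification: node.

Compute partial derivatives:
  f_x = -3*x**2 - 4*x*y - 24*x - y**2 - 14*y - 46.
  f_y = -2*x**2 - 2*x*y - 14*x + 6*y**2 + 8*y - 16.
Scan x_0 ∈ {−4, ..., 4}. For each x_0, f_y(x_0, y) is a polynomial in y; find its integer roots y ∈ {−4, ..., 4}, then test f_x and f at those candidates.
  x = -4: f_y(-4, y) = 6*y**2 + 16*y + 8; vanishes at y ∈ {-2}. (-4, -2): f_x = -6 ≠ 0.
  x = -3: f_y(-3, y) = 6*y**2 + 14*y + 8; vanishes at y ∈ {-1}. (-3, -1): f_x = 0, f = 0 — SINGULAR.
  x = -2: f_y(-2, y) = 6*y**2 + 12*y + 4; no integer root y with |y| ≤ 4.
  x = -1: f_y(-1, y) = 6*y**2 + 10*y - 4; vanishes at y ∈ {-2}. (-1, -2): f_x = -9 ≠ 0.
  x = 0: f_y(0, y) = 6*y**2 + 8*y - 16; no integer root y with |y| ≤ 4.
  x = 1: f_y(1, y) = 6*y**2 + 6*y - 32; no integer root y with |y| ≤ 4.
  x = 2: f_y(2, y) = 6*y**2 + 4*y - 52; no integer root y with |y| ≤ 4.
  x = 3: f_y(3, y) = 6*y**2 + 2*y - 76; no integer root y with |y| ≤ 4.
  x = 4: f_y(4, y) = 6*y**2 - 104; no integer root y with |y| ≤ 4.
Only singular point on the grid: (-3, -1).
Classify: substitute x = -3 + u, y = -1 + v and expand: f = -u**3 - 2*u**2*v - u**2 - u*v**2 + 2*v**3 + v**2.
No constant or linear terms (consistent with a singular point). Quadratic part: -u**2 + v**2. Cubic part: -u**3 - 2*u**2*v - u*v**2 + 2*v**3.
The quadratic part v**2 - u**2 = (v − u)(v + u) splits into two distinct linear factors, so there are two distinct tangent lines y − -1 = ±(x − -3) — this is a node (ordinary double point).
Classification: node.


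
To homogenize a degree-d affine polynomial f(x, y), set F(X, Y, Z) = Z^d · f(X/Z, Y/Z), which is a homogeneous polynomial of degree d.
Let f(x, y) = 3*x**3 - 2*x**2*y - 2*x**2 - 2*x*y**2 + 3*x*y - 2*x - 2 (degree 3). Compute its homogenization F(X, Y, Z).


F(X, Y, Z) = 3*X**3 - 2*X**2*Y - 2*X**2*Z - 2*X*Y**2 + 3*X*Y*Z - 2*X*Z**2 - 2*Z**3

deg(f) = 3.
Substitute x = X/Z, y = Y/Z into f, then multiply by Z^3.
  monomial 3·x^3·y^0 ↦ 3·X^3·Y^0·Z^0.
  monomial -2·x^2·y^1 ↦ -2·X^2·Y^1·Z^0.
  monomial -2·x^2·y^0 ↦ -2·X^2·Y^0·Z^1.
  monomial -2·x^1·y^2 ↦ -2·X^1·Y^2·Z^0.
  monomial 3·x^1·y^1 ↦ 3·X^1·Y^1·Z^1.
  monomial -2·x^1·y^0 ↦ -2·X^1·Y^0·Z^2.
  monomial -2·x^0·y^0 ↦ -2·X^0·Y^0·Z^3.
Collecting: F(X, Y, Z) = 3*X**3 - 2*X**2*Y - 2*X**2*Z - 2*X*Y**2 + 3*X*Y*Z - 2*X*Z**2 - 2*Z**3.


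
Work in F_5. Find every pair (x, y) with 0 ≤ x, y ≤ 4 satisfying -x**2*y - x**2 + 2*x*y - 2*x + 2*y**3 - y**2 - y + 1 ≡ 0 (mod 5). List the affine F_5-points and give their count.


Affine F_5-points: {(1, 2), (1, 4), (2, 3), (3, 2), (4, 3)}; count = 5.

For each of the 25 pairs (x, y) ∈ F_5², evaluate f(x, y) mod 5. Record the zeros.
  x = 0: [0↦1, 1↦1, 2↦1, 3↦3, 4↦4]  zeros at y ∈ ∅
  x = 1: [0↦3, 1↦4, 2↦0, 3↦3, 4↦0]  zeros at y ∈ {2, 4}
  x = 2: [0↦3, 1↦3, 2↦3, 3↦0, 4↦1]  zeros at y ∈ {3}
  x = 3: [0↦1, 1↦3, 2↦0, 3↦4, 4↦2]  zeros at y ∈ {2}
  x = 4: [0↦2, 1↦4, 2↦1, 3↦0, 4↦3]  zeros at y ∈ {3}
Collecting zeros: affine points = {(1, 2), (1, 4), (2, 3), (3, 2), (4, 3)}.
Total count |C(F_5)_aff| = 5.


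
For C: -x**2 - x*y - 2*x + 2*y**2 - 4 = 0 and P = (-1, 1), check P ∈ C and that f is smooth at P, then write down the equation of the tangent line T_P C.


Tangent line at P: -x + 5*y - 6 = 0.

Step 1: f(-1, 1) = 0, so P lies on C.
Step 2: partial derivatives
  f_x(x, y) = -2*x - y - 2, f_y(x, y) = -x + 4*y.
  f_x(P) = -1, f_y(P) = 5 (gradient nonzero, so P is smooth).
Step 3: tangent line at P: -1·(x − -1) + 5·(y − 1) = 0.
Expanding: -x + 5*y - 6 = 0.


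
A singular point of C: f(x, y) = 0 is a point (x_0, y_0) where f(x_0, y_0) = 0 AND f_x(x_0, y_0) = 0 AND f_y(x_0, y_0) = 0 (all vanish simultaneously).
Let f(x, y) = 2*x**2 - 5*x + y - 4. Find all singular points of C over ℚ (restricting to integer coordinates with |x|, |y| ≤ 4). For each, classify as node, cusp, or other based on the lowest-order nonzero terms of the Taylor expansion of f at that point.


No singular points in the scanned grid; C is smooth there.

Compute partial derivatives:
  f_x = 4*x - 5.
  f_y = 1.
f_y = 1 is a nonzero constant, so f_y never vanishes: no point (x, y) can satisfy f = f_x = f_y = 0. In particular no (x, y) ∈ {−4, ..., 4}² is singular; the curve is smooth.


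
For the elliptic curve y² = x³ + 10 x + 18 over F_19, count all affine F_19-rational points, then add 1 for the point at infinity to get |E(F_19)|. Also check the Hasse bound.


Affine points = {(6, 3), (6, 16), (9, 1), (9, 18), (10, 4), (10, 15), (12, 2), (12, 17), (15, 3), (15, 16), (17, 3), (17, 16), (18, 8), (18, 11)}; affine count = 14; |E(F_19)| = 15.

Discriminant check: Δ ∝ 4a³ + 27b² = 4·10³ + 27·18² = 4·1000 + 27·324 ≡ 18 (mod 19). Nonzero ⇒ E is nonsingular.
For each x ∈ F_19, compute rhs = x³ + 10·x + 18 mod 19, then count y ∈ F_19 with y² ≡ rhs.
  x = 0: rhs = 18, matching y values: none (0 points).
  x = 1: rhs = 10, matching y values: none (0 points).
  x = 2: rhs = 8, matching y values: none (0 points).
  x = 3: rhs = 18, matching y values: none (0 points).
  x = 4: rhs = 8, matching y values: none (0 points).
  x = 5: rhs = 3, matching y values: none (0 points).
  x = 6: rhs = 9, matching y values: 3, 16 (2 points).
  x = 7: rhs = 13, matching y values: none (0 points).
  x = 8: rhs = 2, matching y values: none (0 points).
  x = 9: rhs = 1, matching y values: 1, 18 (2 points).
  x = 10: rhs = 16, matching y values: 4, 15 (2 points).
  x = 11: rhs = 15, matching y values: none (0 points).
  x = 12: rhs = 4, matching y values: 2, 17 (2 points).
  x = 13: rhs = 8, matching y values: none (0 points).
  x = 14: rhs = 14, matching y values: none (0 points).
  x = 15: rhs = 9, matching y values: 3, 16 (2 points).
  x = 16: rhs = 18, matching y values: none (0 points).
  x = 17: rhs = 9, matching y values: 3, 16 (2 points).
  x = 18: rhs = 7, matching y values: 8, 11 (2 points).
Total affine count: 14.
Full point count |E(F_19)| = 14 + 1 = 15.
Hasse bound: |15 − (19+1)| = |-5| = 5 ≤ 2√19 ≈ 8.7178 ✓.


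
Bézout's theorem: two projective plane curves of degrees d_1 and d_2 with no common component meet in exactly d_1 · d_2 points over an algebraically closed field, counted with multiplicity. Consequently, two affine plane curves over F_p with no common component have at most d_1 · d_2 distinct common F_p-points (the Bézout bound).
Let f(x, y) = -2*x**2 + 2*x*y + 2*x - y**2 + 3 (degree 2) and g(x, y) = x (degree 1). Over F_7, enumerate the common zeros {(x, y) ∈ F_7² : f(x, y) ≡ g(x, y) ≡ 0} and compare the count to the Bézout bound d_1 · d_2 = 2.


Common zeros: ∅; count = 0; Bézout bound = 2.

deg(f) = 2, deg(g) = 1, so Bézout bound = 2.
Scan x ∈ F_7. For each x, list the y ∈ F_7 with f(x, y) ≡ 0 and those with g(x, y) ≡ 0 (mod 7); the common zeros in that column are the intersection.
  x = 0: f ≡ 0 at y ∈ ∅; g ≡ 0 at y ∈ {0, 1, 2, 3, 4, 5, 6}; common: ∅.
  x = 1: f ≡ 0 at y ∈ {3, 6}; g ≡ 0 at y ∈ ∅; common: ∅.
  x = 2: f ≡ 0 at y ∈ ∅; g ≡ 0 at y ∈ ∅; common: ∅.
  x = 3: f ≡ 0 at y ∈ {3}; g ≡ 0 at y ∈ ∅; common: ∅.
  x = 4: f ≡ 0 at y ∈ {0, 1}; g ≡ 0 at y ∈ ∅; common: ∅.
  x = 5: f ≡ 0 at y ∈ {1, 2}; g ≡ 0 at y ∈ ∅; common: ∅.
  x = 6: f ≡ 0 at y ∈ {6}; g ≡ 0 at y ∈ ∅; common: ∅.
Collecting: common zeros = ∅, so the count is 0.
Comparison with the Bézout bound: 0 ≤ 2 = deg(f)·deg(g), as expected for curves with no common component (the affine F_7-count falls short of the bound because intersections may lie at infinity, over extension fields, or carry multiplicity).


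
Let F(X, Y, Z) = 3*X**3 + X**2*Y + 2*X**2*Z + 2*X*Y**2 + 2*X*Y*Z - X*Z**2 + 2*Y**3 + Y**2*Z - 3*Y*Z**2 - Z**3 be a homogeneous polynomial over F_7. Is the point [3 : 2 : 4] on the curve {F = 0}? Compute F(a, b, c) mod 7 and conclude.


F(3,2,4) ≡ 4 (mod 7); P is NOT on the curve.

Evaluate F(3, 2, 4) term-by-term (mod 7).
  3*X**3 ↦ 3·27·1·1 = 81
  X**2*Y ↦ 1·9·2·1 = 18
  2*X**2*Z ↦ 2·9·1·4 = 72
  2*X*Y**2 ↦ 2·3·4·1 = 24
  2*X*Y*Z ↦ 2·3·2·4 = 48
  -X*Z**2 ↦ -1·3·1·16 = -48
  2*Y**3 ↦ 2·1·8·1 = 16
  Y**2*Z ↦ 1·1·4·4 = 16
  -3*Y*Z**2 ↦ -3·1·2·16 = -96
  -Z**3 ↦ -1·1·1·64 = -64
Sum: F(3, 2, 4) = (81) + (18) + (72) + (24) + (48) + (-48) + (16) + (16) + (-96) + (-64) = 67.
Reducing mod 7: 67 ≡ 4 (mod 7).
Since F(a, b, c) ≡ 4 ≠ 0 (mod 7), P does NOT lie on the curve.


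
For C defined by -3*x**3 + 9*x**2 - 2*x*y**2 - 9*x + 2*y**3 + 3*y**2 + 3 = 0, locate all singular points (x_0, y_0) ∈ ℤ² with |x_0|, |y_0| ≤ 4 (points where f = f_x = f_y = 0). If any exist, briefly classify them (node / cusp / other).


Singular points: {(1, 0)}; classification: cusp.

Compute partial derivatives:
  f_x = -9*x**2 + 18*x - 2*y**2 - 9.
  f_y = -4*x*y + 6*y**2 + 6*y.
Scan x_0 ∈ {−4, ..., 4}. For each x_0, f_y(x_0, y) is a polynomial in y; find its integer roots y ∈ {−4, ..., 4}, then test f_x and f at those candidates.
  x = -4: f_y(-4, y) = 6*y**2 + 22*y; vanishes at y ∈ {0}. (-4, 0): f_x = -225 ≠ 0.
  x = -3: f_y(-3, y) = 6*y**2 + 18*y; vanishes at y ∈ {-3, 0}. (-3, -3): f_x = -162 ≠ 0; (-3, 0): f_x = -144 ≠ 0.
  x = -2: f_y(-2, y) = 6*y**2 + 14*y; vanishes at y ∈ {0}. (-2, 0): f_x = -81 ≠ 0.
  x = -1: f_y(-1, y) = 6*y**2 + 10*y; vanishes at y ∈ {0}. (-1, 0): f_x = -36 ≠ 0.
  x = 0: f_y(0, y) = 6*y**2 + 6*y; vanishes at y ∈ {-1, 0}. (0, -1): f_x = -11 ≠ 0; (0, 0): f_x = -9 ≠ 0.
  x = 1: f_y(1, y) = 6*y**2 + 2*y; vanishes at y ∈ {0}. (1, 0): f_x = 0, f = 0 — SINGULAR.
  x = 2: f_y(2, y) = 6*y**2 - 2*y; vanishes at y ∈ {0}. (2, 0): f_x = -9 ≠ 0.
  x = 3: f_y(3, y) = 6*y**2 - 6*y; vanishes at y ∈ {0, 1}. (3, 0): f_x = -36 ≠ 0; (3, 1): f_x = -38 ≠ 0.
  x = 4: f_y(4, y) = 6*y**2 - 10*y; vanishes at y ∈ {0}. (4, 0): f_x = -81 ≠ 0.
Only singular point on the grid: (1, 0).
Classify: substitute x = 1 + u, y = 0 + v and expand: f = -3*u**3 - 2*u*v**2 + 2*v**3 + v**2.
No constant or linear terms (consistent with a singular point). Quadratic part: v**2. Cubic part: -3*u**3 - 2*u*v**2 + 2*v**3.
The quadratic part v**2 is a perfect square, so there is a single (double) tangent line v = 0, i.e. y = 0. Restricting the cubic part to that line (v = 0) leaves -3*u**3 ≠ 0, so f is not divisible by v and the branch is v² ≈ 3*u**3 to lowest order — this is a cusp.
Classification: cusp.


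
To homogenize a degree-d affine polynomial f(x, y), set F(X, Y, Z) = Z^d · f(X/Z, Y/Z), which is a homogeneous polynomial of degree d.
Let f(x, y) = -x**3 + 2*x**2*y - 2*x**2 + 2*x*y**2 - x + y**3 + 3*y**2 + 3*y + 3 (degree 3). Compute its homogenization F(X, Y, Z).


F(X, Y, Z) = -X**3 + 2*X**2*Y - 2*X**2*Z + 2*X*Y**2 - X*Z**2 + Y**3 + 3*Y**2*Z + 3*Y*Z**2 + 3*Z**3

deg(f) = 3.
Substitute x = X/Z, y = Y/Z into f, then multiply by Z^3.
  monomial -1·x^3·y^0 ↦ -1·X^3·Y^0·Z^0.
  monomial 2·x^2·y^1 ↦ 2·X^2·Y^1·Z^0.
  monomial -2·x^2·y^0 ↦ -2·X^2·Y^0·Z^1.
  monomial 2·x^1·y^2 ↦ 2·X^1·Y^2·Z^0.
  monomial -1·x^1·y^0 ↦ -1·X^1·Y^0·Z^2.
  monomial 1·x^0·y^3 ↦ 1·X^0·Y^3·Z^0.
  monomial 3·x^0·y^2 ↦ 3·X^0·Y^2·Z^1.
  monomial 3·x^0·y^1 ↦ 3·X^0·Y^1·Z^2.
  monomial 3·x^0·y^0 ↦ 3·X^0·Y^0·Z^3.
Collecting: F(X, Y, Z) = -X**3 + 2*X**2*Y - 2*X**2*Z + 2*X*Y**2 - X*Z**2 + Y**3 + 3*Y**2*Z + 3*Y*Z**2 + 3*Z**3.


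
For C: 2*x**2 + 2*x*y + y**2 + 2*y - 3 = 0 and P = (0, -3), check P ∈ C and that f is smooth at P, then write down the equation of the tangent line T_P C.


Tangent line at P: -6*x - 4*y - 12 = 0.

Step 1: f(0, -3) = 0, so P lies on C.
Step 2: partial derivatives
  f_x(x, y) = 4*x + 2*y, f_y(x, y) = 2*x + 2*y + 2.
  f_x(P) = -6, f_y(P) = -4 (gradient nonzero, so P is smooth).
Step 3: tangent line at P: -6·(x − 0) + -4·(y − -3) = 0.
Expanding: -6*x - 4*y - 12 = 0.


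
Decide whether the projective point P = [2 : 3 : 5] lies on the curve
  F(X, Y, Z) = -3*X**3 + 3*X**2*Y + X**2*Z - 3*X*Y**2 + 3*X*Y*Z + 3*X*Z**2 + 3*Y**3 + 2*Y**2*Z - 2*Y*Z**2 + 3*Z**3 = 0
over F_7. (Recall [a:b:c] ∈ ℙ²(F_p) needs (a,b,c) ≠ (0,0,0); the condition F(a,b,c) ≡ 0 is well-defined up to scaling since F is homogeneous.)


F(2,3,5) ≡ 5 (mod 7); P is NOT on the curve.

Evaluate F(2, 3, 5) term-by-term (mod 7).
  -3*X**3 ↦ -3·8·1·1 = -24
  3*X**2*Y ↦ 3·4·3·1 = 36
  X**2*Z ↦ 1·4·1·5 = 20
  -3*X*Y**2 ↦ -3·2·9·1 = -54
  3*X*Y*Z ↦ 3·2·3·5 = 90
  3*X*Z**2 ↦ 3·2·1·25 = 150
  3*Y**3 ↦ 3·1·27·1 = 81
  2*Y**2*Z ↦ 2·1·9·5 = 90
  -2*Y*Z**2 ↦ -2·1·3·25 = -150
  3*Z**3 ↦ 3·1·1·125 = 375
Sum: F(2, 3, 5) = (-24) + (36) + (20) + (-54) + (90) + (150) + (81) + (90) + (-150) + (375) = 614.
Reducing mod 7: 614 ≡ 5 (mod 7).
Since F(a, b, c) ≡ 5 ≠ 0 (mod 7), P does NOT lie on the curve.


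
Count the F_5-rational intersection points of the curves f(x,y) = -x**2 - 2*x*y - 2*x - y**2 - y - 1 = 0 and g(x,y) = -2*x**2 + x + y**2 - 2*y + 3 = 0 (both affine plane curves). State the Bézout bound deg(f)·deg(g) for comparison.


Common zeros: {(2, 4), (4, 0)}; count = 2; Bézout bound = 4.

deg(f) = 2, deg(g) = 2, so Bézout bound = 4.
Scan x ∈ F_5. For each x, list the y ∈ F_5 with f(x, y) ≡ 0 and those with g(x, y) ≡ 0 (mod 5); the common zeros in that column are the intersection.
  x = 0: f ≡ 0 at y ∈ ∅; g ≡ 0 at y ∈ ∅; common: ∅.
  x = 1: f ≡ 0 at y ∈ ∅; g ≡ 0 at y ∈ {3, 4}; common: ∅.
  x = 2: f ≡ 0 at y ∈ {1, 4}; g ≡ 0 at y ∈ {3, 4}; common: {4}.
  x = 3: f ≡ 0 at y ∈ {4}; g ≡ 0 at y ∈ ∅; common: ∅.
  x = 4: f ≡ 0 at y ∈ {0, 1}; g ≡ 0 at y ∈ {0, 2}; common: {0}.
Collecting: common zeros = {(2, 4), (4, 0)}, so the count is 2.
Comparison with the Bézout bound: 2 ≤ 4 = deg(f)·deg(g), as expected for curves with no common component (the affine F_5-count falls short of the bound because intersections may lie at infinity, over extension fields, or carry multiplicity).


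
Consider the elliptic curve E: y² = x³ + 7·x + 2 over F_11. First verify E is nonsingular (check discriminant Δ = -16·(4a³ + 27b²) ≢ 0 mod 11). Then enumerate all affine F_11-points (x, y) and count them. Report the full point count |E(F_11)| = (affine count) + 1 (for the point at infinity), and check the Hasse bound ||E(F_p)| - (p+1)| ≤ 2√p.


Affine points = {(7, 3), (7, 8), (8, 3), (8, 8), (10, 4), (10, 7)}; affine count = 6; |E(F_11)| = 7.

Discriminant check: Δ ∝ 4a³ + 27b² = 4·7³ + 27·2² = 4·343 + 27·4 ≡ 6 (mod 11). Nonzero ⇒ E is nonsingular.
For each x ∈ F_11, compute rhs = x³ + 7·x + 2 mod 11, then count y ∈ F_11 with y² ≡ rhs.
  x = 0: rhs = 2, matching y values: none (0 points).
  x = 1: rhs = 10, matching y values: none (0 points).
  x = 2: rhs = 2, matching y values: none (0 points).
  x = 3: rhs = 6, matching y values: none (0 points).
  x = 4: rhs = 6, matching y values: none (0 points).
  x = 5: rhs = 8, matching y values: none (0 points).
  x = 6: rhs = 7, matching y values: none (0 points).
  x = 7: rhs = 9, matching y values: 3, 8 (2 points).
  x = 8: rhs = 9, matching y values: 3, 8 (2 points).
  x = 9: rhs = 2, matching y values: none (0 points).
  x = 10: rhs = 5, matching y values: 4, 7 (2 points).
Total affine count: 6.
Full point count |E(F_11)| = 6 + 1 = 7.
Hasse bound: |7 − (11+1)| = |-5| = 5 ≤ 2√11 ≈ 6.6332 ✓.


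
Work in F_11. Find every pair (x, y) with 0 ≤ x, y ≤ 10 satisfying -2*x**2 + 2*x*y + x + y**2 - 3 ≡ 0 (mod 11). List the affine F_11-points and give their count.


Affine F_11-points: {(0, 5), (0, 6), (1, 3), (1, 6), (3, 1), (3, 4), (4, 1), (4, 2), (7, 4), (8, 3)}; count = 10.

For each of the 121 pairs (x, y) ∈ F_11², evaluate f(x, y) mod 11. Record the zeros.
  x = 0: [0↦8, 1↦9, 2↦1, 3↦6, 4↦2, 5↦0, 6↦0, 7↦2, 8↦6, 9↦1, 10↦9]  zeros at y ∈ {5, 6}
  x = 1: [0↦7, 1↦10, 2↦4, 3↦0, 4↦9, 5↦9, 6↦0, 7↦4, 8↦10, 9↦7, 10↦6]  zeros at y ∈ {3, 6}
  x = 2: [0↦2, 1↦7, 2↦3, 3↦1, 4↦1, 5↦3, 6↦7, 7↦2, 8↦10, 9↦9, 10↦10]  zeros at y ∈ ∅
  x = 3: [0↦4, 1↦0, 2↦9, 3↦9, 4↦0, 5↦4, 6↦10, 7↦7, 8↦6, 9↦7, 10↦10]  zeros at y ∈ {1, 4}
  x = 4: [0↦2, 1↦0, 2↦0, 3↦2, 4↦6, 5↦1, 6↦9, 7↦8, 8↦9, 9↦1, 10↦6]  zeros at y ∈ {1, 2}
  x = 5: [0↦7, 1↦7, 2↦9, 3↦2, 4↦8, 5↦5, 6↦4, 7↦5, 8↦8, 9↦2, 10↦9]  zeros at y ∈ ∅
  x = 6: [0↦8, 1↦10, 2↦3, 3↦9, 4↦6, 5↦5, 6↦6, 7↦9, 8↦3, 9↦10, 10↦8]  zeros at y ∈ ∅
  x = 7: [0↦5, 1↦9, 2↦4, 3↦1, 4↦0, 5↦1, 6↦4, 7↦9, 8↦5, 9↦3, 10↦3]  zeros at y ∈ {4}
  x = 8: [0↦9, 1↦4, 2↦1, 3↦0, 4↦1, 5↦4, 6↦9, 7↦5, 8↦3, 9↦3, 10↦5]  zeros at y ∈ {3}
  x = 9: [0↦9, 1↦6, 2↦5, 3↦6, 4↦9, 5↦3, 6↦10, 7↦8, 8↦8, 9↦10, 10↦3]  zeros at y ∈ ∅
  x = 10: [0↦5, 1↦4, 2↦5, 3↦8, 4↦2, 5↦9, 6↦7, 7↦7, 8↦9, 9↦2, 10↦8]  zeros at y ∈ ∅
Collecting zeros: affine points = {(0, 5), (0, 6), (1, 3), (1, 6), (3, 1), (3, 4), (4, 1), (4, 2), (7, 4), (8, 3)}.
Total count |C(F_11)_aff| = 10.


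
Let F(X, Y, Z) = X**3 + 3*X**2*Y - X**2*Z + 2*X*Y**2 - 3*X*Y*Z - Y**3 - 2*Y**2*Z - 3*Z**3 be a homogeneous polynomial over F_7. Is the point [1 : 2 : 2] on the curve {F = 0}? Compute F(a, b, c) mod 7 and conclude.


F(1,2,2) ≡ 2 (mod 7); P is NOT on the curve.

Evaluate F(1, 2, 2) term-by-term (mod 7).
  X**3 ↦ 1·1·1·1 = 1
  3*X**2*Y ↦ 3·1·2·1 = 6
  -X**2*Z ↦ -1·1·1·2 = -2
  2*X*Y**2 ↦ 2·1·4·1 = 8
  -3*X*Y*Z ↦ -3·1·2·2 = -12
  -Y**3 ↦ -1·1·8·1 = -8
  -2*Y**2*Z ↦ -2·1·4·2 = -16
  -3*Z**3 ↦ -3·1·1·8 = -24
Sum: F(1, 2, 2) = (1) + (6) + (-2) + (8) + (-12) + (-8) + (-16) + (-24) = -47.
Reducing mod 7: -47 ≡ 2 (mod 7).
Since F(a, b, c) ≡ 2 ≠ 0 (mod 7), P does NOT lie on the curve.


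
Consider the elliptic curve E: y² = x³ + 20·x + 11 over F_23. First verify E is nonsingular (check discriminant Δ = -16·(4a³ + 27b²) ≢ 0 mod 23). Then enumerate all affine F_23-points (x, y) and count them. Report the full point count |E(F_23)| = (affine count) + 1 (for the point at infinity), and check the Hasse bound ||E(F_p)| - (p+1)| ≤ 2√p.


Affine points = {(1, 3), (1, 20), (2, 6), (2, 17), (3, 11), (3, 12), (5, 11), (5, 12), (6, 5), (6, 18), (8, 4), (8, 19), (9, 0), (12, 1), (12, 22), (15, 11), (15, 12), (18, 4), (18, 19), (20, 4), (20, 19), (21, 3), (21, 20), (22, 6), (22, 17)}; affine count = 25; |E(F_23)| = 26.

Discriminant check: Δ ∝ 4a³ + 27b² = 4·20³ + 27·11² = 4·8000 + 27·121 ≡ 8 (mod 23). Nonzero ⇒ E is nonsingular.
For each x ∈ F_23, compute rhs = x³ + 20·x + 11 mod 23, then count y ∈ F_23 with y² ≡ rhs.
  x = 0: rhs = 11, matching y values: none (0 points).
  x = 1: rhs = 9, matching y values: 3, 20 (2 points).
  x = 2: rhs = 13, matching y values: 6, 17 (2 points).
  x = 3: rhs = 6, matching y values: 11, 12 (2 points).
  x = 4: rhs = 17, matching y values: none (0 points).
  x = 5: rhs = 6, matching y values: 11, 12 (2 points).
  x = 6: rhs = 2, matching y values: 5, 18 (2 points).
  x = 7: rhs = 11, matching y values: none (0 points).
  x = 8: rhs = 16, matching y values: 4, 19 (2 points).
  x = 9: rhs = 0, matching y values: 0 (1 points).
  x = 10: rhs = 15, matching y values: none (0 points).
  x = 11: rhs = 21, matching y values: none (0 points).
  x = 12: rhs = 1, matching y values: 1, 22 (2 points).
  x = 13: rhs = 7, matching y values: none (0 points).
  x = 14: rhs = 22, matching y values: none (0 points).
  x = 15: rhs = 6, matching y values: 11, 12 (2 points).
  x = 16: rhs = 11, matching y values: none (0 points).
  x = 17: rhs = 20, matching y values: none (0 points).
  x = 18: rhs = 16, matching y values: 4, 19 (2 points).
  x = 19: rhs = 5, matching y values: none (0 points).
  x = 20: rhs = 16, matching y values: 4, 19 (2 points).
  x = 21: rhs = 9, matching y values: 3, 20 (2 points).
  x = 22: rhs = 13, matching y values: 6, 17 (2 points).
Total affine count: 25.
Full point count |E(F_23)| = 25 + 1 = 26.
Hasse bound: |26 − (23+1)| = |2| = 2 ≤ 2√23 ≈ 9.5917 ✓.


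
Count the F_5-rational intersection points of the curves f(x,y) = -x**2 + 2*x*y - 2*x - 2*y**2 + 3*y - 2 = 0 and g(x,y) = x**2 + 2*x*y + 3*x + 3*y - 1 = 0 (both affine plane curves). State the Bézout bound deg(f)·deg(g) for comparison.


Common zeros: ∅; count = 0; Bézout bound = 4.

deg(f) = 2, deg(g) = 2, so Bézout bound = 4.
Scan x ∈ F_5. For each x, list the y ∈ F_5 with f(x, y) ≡ 0 and those with g(x, y) ≡ 0 (mod 5); the common zeros in that column are the intersection.
  x = 0: f ≡ 0 at y ∈ ∅; g ≡ 0 at y ∈ {2}; common: ∅.
  x = 1: f ≡ 0 at y ∈ {0}; g ≡ 0 at y ∈ ∅; common: ∅.
  x = 2: f ≡ 0 at y ∈ {0, 1}; g ≡ 0 at y ∈ {3}; common: ∅.
  x = 3: f ≡ 0 at y ∈ {1}; g ≡ 0 at y ∈ {2}; common: ∅.
  x = 4: f ≡ 0 at y ∈ ∅; g ≡ 0 at y ∈ {3}; common: ∅.
Collecting: common zeros = ∅, so the count is 0.
Comparison with the Bézout bound: 0 ≤ 4 = deg(f)·deg(g), as expected for curves with no common component (the affine F_5-count falls short of the bound because intersections may lie at infinity, over extension fields, or carry multiplicity).


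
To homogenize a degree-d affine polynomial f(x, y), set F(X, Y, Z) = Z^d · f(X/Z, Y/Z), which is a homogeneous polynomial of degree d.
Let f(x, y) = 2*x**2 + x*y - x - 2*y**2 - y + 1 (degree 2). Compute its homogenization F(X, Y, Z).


F(X, Y, Z) = 2*X**2 + X*Y - X*Z - 2*Y**2 - Y*Z + Z**2

deg(f) = 2.
Substitute x = X/Z, y = Y/Z into f, then multiply by Z^2.
  monomial 2·x^2·y^0 ↦ 2·X^2·Y^0·Z^0.
  monomial 1·x^1·y^1 ↦ 1·X^1·Y^1·Z^0.
  monomial -1·x^1·y^0 ↦ -1·X^1·Y^0·Z^1.
  monomial -2·x^0·y^2 ↦ -2·X^0·Y^2·Z^0.
  monomial -1·x^0·y^1 ↦ -1·X^0·Y^1·Z^1.
  monomial 1·x^0·y^0 ↦ 1·X^0·Y^0·Z^2.
Collecting: F(X, Y, Z) = 2*X**2 + X*Y - X*Z - 2*Y**2 - Y*Z + Z**2.


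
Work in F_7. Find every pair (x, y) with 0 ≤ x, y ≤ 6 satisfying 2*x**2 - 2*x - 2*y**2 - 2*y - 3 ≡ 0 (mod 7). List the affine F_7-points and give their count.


Affine F_7-points: {(0, 1), (0, 5), (1, 1), (1, 5), (4, 0), (4, 6)}; count = 6.

For each of the 49 pairs (x, y) ∈ F_7², evaluate f(x, y) mod 7. Record the zeros.
  x = 0: [0↦4, 1↦0, 2↦6, 3↦1, 4↦6, 5↦0, 6↦4]  zeros at y ∈ {1, 5}
  x = 1: [0↦4, 1↦0, 2↦6, 3↦1, 4↦6, 5↦0, 6↦4]  zeros at y ∈ {1, 5}
  x = 2: [0↦1, 1↦4, 2↦3, 3↦5, 4↦3, 5↦4, 6↦1]  zeros at y ∈ ∅
  x = 3: [0↦2, 1↦5, 2↦4, 3↦6, 4↦4, 5↦5, 6↦2]  zeros at y ∈ ∅
  x = 4: [0↦0, 1↦3, 2↦2, 3↦4, 4↦2, 5↦3, 6↦0]  zeros at y ∈ {0, 6}
  x = 5: [0↦2, 1↦5, 2↦4, 3↦6, 4↦4, 5↦5, 6↦2]  zeros at y ∈ ∅
  x = 6: [0↦1, 1↦4, 2↦3, 3↦5, 4↦3, 5↦4, 6↦1]  zeros at y ∈ ∅
Collecting zeros: affine points = {(0, 1), (0, 5), (1, 1), (1, 5), (4, 0), (4, 6)}.
Total count |C(F_7)_aff| = 6.


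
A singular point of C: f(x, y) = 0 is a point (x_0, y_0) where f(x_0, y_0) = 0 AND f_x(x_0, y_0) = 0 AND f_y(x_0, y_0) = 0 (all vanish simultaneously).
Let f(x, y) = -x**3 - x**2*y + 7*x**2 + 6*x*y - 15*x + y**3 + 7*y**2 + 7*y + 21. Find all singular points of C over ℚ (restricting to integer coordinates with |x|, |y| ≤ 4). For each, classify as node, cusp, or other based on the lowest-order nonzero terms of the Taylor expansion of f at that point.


Singular points: {(3, -2)}; classification: cusp.

Compute partial derivatives:
  f_x = -3*x**2 - 2*x*y + 14*x + 6*y - 15.
  f_y = -x**2 + 6*x + 3*y**2 + 14*y + 7.
Scan x_0 ∈ {−4, ..., 4}. For each x_0, f_y(x_0, y) is a polynomial in y; find its integer roots y ∈ {−4, ..., 4}, then test f_x and f at those candidates.
  x = -4: f_y(-4, y) = 3*y**2 + 14*y - 33; no integer root y with |y| ≤ 4.
  x = -3: f_y(-3, y) = 3*y**2 + 14*y - 20; no integer root y with |y| ≤ 4.
  x = -2: f_y(-2, y) = 3*y**2 + 14*y - 9; no integer root y with |y| ≤ 4.
  x = -1: f_y(-1, y) = 3*y**2 + 14*y; vanishes at y ∈ {0}. (-1, 0): f_x = -32 ≠ 0.
  x = 0: f_y(0, y) = 3*y**2 + 14*y + 7; no integer root y with |y| ≤ 4.
  x = 1: f_y(1, y) = 3*y**2 + 14*y + 12; no integer root y with |y| ≤ 4.
  x = 2: f_y(2, y) = 3*y**2 + 14*y + 15; vanishes at y ∈ {-3}. (2, -3): f_x = -5 ≠ 0.
  x = 3: f_y(3, y) = 3*y**2 + 14*y + 16; vanishes at y ∈ {-2}. (3, -2): f_x = 0, f = 0 — SINGULAR.
  x = 4: f_y(4, y) = 3*y**2 + 14*y + 15; vanishes at y ∈ {-3}. (4, -3): f_x = -1 ≠ 0.
Only singular point on the grid: (3, -2).
Classify: substitute x = 3 + u, y = -2 + v and expand: f = -u**3 - u**2*v + v**3 + v**2.
No constant or linear terms (consistent with a singular point). Quadratic part: v**2. Cubic part: -u**3 - u**2*v + v**3.
The quadratic part v**2 is a perfect square, so there is a single (double) tangent line v = 0, i.e. y = -2. Restricting the cubic part to that line (v = 0) leaves -u**3 ≠ 0, so f is not divisible by v and the branch is v² ≈ u**3 to lowest order — this is a cusp.
Classification: cusp.


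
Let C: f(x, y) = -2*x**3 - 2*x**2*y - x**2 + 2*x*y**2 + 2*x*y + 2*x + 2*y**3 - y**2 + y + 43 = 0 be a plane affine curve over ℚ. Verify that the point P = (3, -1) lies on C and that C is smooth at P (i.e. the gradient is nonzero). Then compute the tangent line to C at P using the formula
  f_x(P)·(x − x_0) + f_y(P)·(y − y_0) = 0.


Tangent line at P: -46*x - 15*y + 123 = 0.

Step 1: f(3, -1) = 0, so P lies on C.
Step 2: partial derivatives
  f_x(x, y) = -6*x**2 - 4*x*y - 2*x + 2*y**2 + 2*y + 2, f_y(x, y) = -2*x**2 + 4*x*y + 2*x + 6*y**2 - 2*y + 1.
  f_x(P) = -46, f_y(P) = -15 (gradient nonzero, so P is smooth).
Step 3: tangent line at P: -46·(x − 3) + -15·(y − -1) = 0.
Expanding: -46*x - 15*y + 123 = 0.


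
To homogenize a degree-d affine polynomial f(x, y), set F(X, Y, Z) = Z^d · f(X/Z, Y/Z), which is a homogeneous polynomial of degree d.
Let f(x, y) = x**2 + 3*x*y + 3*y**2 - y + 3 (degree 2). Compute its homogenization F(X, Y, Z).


F(X, Y, Z) = X**2 + 3*X*Y + 3*Y**2 - Y*Z + 3*Z**2

deg(f) = 2.
Substitute x = X/Z, y = Y/Z into f, then multiply by Z^2.
  monomial 1·x^2·y^0 ↦ 1·X^2·Y^0·Z^0.
  monomial 3·x^1·y^1 ↦ 3·X^1·Y^1·Z^0.
  monomial 3·x^0·y^2 ↦ 3·X^0·Y^2·Z^0.
  monomial -1·x^0·y^1 ↦ -1·X^0·Y^1·Z^1.
  monomial 3·x^0·y^0 ↦ 3·X^0·Y^0·Z^2.
Collecting: F(X, Y, Z) = X**2 + 3*X*Y + 3*Y**2 - Y*Z + 3*Z**2.


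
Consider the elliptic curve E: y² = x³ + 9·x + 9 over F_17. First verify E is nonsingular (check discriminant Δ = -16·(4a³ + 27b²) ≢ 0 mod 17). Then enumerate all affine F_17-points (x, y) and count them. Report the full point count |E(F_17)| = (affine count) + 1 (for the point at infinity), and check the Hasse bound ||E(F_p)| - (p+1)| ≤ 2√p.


Affine points = {(0, 3), (0, 14), (1, 6), (1, 11), (2, 1), (2, 16), (5, 3), (5, 14), (8, 7), (8, 10), (12, 3), (12, 14), (15, 0), (16, 4), (16, 13)}; affine count = 15; |E(F_17)| = 16.

Discriminant check: Δ ∝ 4a³ + 27b² = 4·9³ + 27·9² = 4·729 + 27·81 ≡ 3 (mod 17). Nonzero ⇒ E is nonsingular.
For each x ∈ F_17, compute rhs = x³ + 9·x + 9 mod 17, then count y ∈ F_17 with y² ≡ rhs.
  x = 0: rhs = 9, matching y values: 3, 14 (2 points).
  x = 1: rhs = 2, matching y values: 6, 11 (2 points).
  x = 2: rhs = 1, matching y values: 1, 16 (2 points).
  x = 3: rhs = 12, matching y values: none (0 points).
  x = 4: rhs = 7, matching y values: none (0 points).
  x = 5: rhs = 9, matching y values: 3, 14 (2 points).
  x = 6: rhs = 7, matching y values: none (0 points).
  x = 7: rhs = 7, matching y values: none (0 points).
  x = 8: rhs = 15, matching y values: 7, 10 (2 points).
  x = 9: rhs = 3, matching y values: none (0 points).
  x = 10: rhs = 11, matching y values: none (0 points).
  x = 11: rhs = 11, matching y values: none (0 points).
  x = 12: rhs = 9, matching y values: 3, 14 (2 points).
  x = 13: rhs = 11, matching y values: none (0 points).
  x = 14: rhs = 6, matching y values: none (0 points).
  x = 15: rhs = 0, matching y values: 0 (1 points).
  x = 16: rhs = 16, matching y values: 4, 13 (2 points).
Total affine count: 15.
Full point count |E(F_17)| = 15 + 1 = 16.
Hasse bound: |16 − (17+1)| = |-2| = 2 ≤ 2√17 ≈ 8.2462 ✓.


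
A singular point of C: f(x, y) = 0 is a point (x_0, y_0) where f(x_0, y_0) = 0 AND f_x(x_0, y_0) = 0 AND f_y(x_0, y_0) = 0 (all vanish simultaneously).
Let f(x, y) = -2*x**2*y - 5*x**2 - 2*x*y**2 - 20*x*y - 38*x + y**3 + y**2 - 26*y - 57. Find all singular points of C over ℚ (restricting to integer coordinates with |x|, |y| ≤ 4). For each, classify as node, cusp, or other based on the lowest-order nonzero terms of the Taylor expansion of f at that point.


Singular points: {(-3, -2)}; classification: node.

Compute partial derivatives:
  f_x = -4*x*y - 10*x - 2*y**2 - 20*y - 38.
  f_y = -2*x**2 - 4*x*y - 20*x + 3*y**2 + 2*y - 26.
Scan x_0 ∈ {−4, ..., 4}. For each x_0, f_y(x_0, y) is a polynomial in y; find its integer roots y ∈ {−4, ..., 4}, then test f_x and f at those candidates.
  x = -4: f_y(-4, y) = 3*y**2 + 18*y + 22; no integer root y with |y| ≤ 4.
  x = -3: f_y(-3, y) = 3*y**2 + 14*y + 16; vanishes at y ∈ {-2}. (-3, -2): f_x = 0, f = 0 — SINGULAR.
  x = -2: f_y(-2, y) = 3*y**2 + 10*y + 6; no integer root y with |y| ≤ 4.
  x = -1: f_y(-1, y) = 3*y**2 + 6*y - 8; no integer root y with |y| ≤ 4.
  x = 0: f_y(0, y) = 3*y**2 + 2*y - 26; no integer root y with |y| ≤ 4.
  x = 1: f_y(1, y) = 3*y**2 - 2*y - 48; no integer root y with |y| ≤ 4.
  x = 2: f_y(2, y) = 3*y**2 - 6*y - 74; no integer root y with |y| ≤ 4.
  x = 3: f_y(3, y) = 3*y**2 - 10*y - 104; no integer root y with |y| ≤ 4.
  x = 4: f_y(4, y) = 3*y**2 - 14*y - 138; no integer root y with |y| ≤ 4.
Only singular point on the grid: (-3, -2).
Classify: substitute x = -3 + u, y = -2 + v and expand: f = -2*u**2*v - u**2 - 2*u*v**2 + v**3 + v**2.
No constant or linear terms (consistent with a singular point). Quadratic part: -u**2 + v**2. Cubic part: -2*u**2*v - 2*u*v**2 + v**3.
The quadratic part v**2 - u**2 = (v − u)(v + u) splits into two distinct linear factors, so there are two distinct tangent lines y − -2 = ±(x − -3) — this is a node (ordinary double point).
Classification: node.


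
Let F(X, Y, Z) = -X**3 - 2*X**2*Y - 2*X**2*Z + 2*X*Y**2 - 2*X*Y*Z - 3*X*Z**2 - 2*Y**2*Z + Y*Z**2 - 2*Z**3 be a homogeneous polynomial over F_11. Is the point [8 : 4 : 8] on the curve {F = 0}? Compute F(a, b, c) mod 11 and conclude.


F(8,4,8) ≡ 9 (mod 11); P is NOT on the curve.

Evaluate F(8, 4, 8) term-by-term (mod 11).
  -X**3 ↦ -1·512·1·1 = -512
  -2*X**2*Y ↦ -2·64·4·1 = -512
  -2*X**2*Z ↦ -2·64·1·8 = -1024
  2*X*Y**2 ↦ 2·8·16·1 = 256
  -2*X*Y*Z ↦ -2·8·4·8 = -512
  -3*X*Z**2 ↦ -3·8·1·64 = -1536
  -2*Y**2*Z ↦ -2·1·16·8 = -256
  Y*Z**2 ↦ 1·1·4·64 = 256
  -2*Z**3 ↦ -2·1·1·512 = -1024
Sum: F(8, 4, 8) = (-512) + (-512) + (-1024) + (256) + (-512) + (-1536) + (-256) + (256) + (-1024) = -4864.
Reducing mod 11: -4864 ≡ 9 (mod 11).
Since F(a, b, c) ≡ 9 ≠ 0 (mod 11), P does NOT lie on the curve.


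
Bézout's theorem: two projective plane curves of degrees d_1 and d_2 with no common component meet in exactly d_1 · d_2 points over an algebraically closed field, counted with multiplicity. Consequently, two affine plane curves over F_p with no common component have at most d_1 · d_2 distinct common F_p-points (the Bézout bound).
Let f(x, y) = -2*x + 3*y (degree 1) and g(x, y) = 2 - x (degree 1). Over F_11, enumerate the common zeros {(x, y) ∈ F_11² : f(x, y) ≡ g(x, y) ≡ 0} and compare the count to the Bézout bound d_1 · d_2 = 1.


Common zeros: {(2, 5)}; count = 1; Bézout bound = 1.

deg(f) = 1, deg(g) = 1, so Bézout bound = 1.
Scan x ∈ F_11. For each x, list the y ∈ F_11 with f(x, y) ≡ 0 and those with g(x, y) ≡ 0 (mod 11); the common zeros in that column are the intersection.
  x = 0: f ≡ 0 at y ∈ {0}; g ≡ 0 at y ∈ ∅; common: ∅.
  x = 1: f ≡ 0 at y ∈ {8}; g ≡ 0 at y ∈ ∅; common: ∅.
  x = 2: f ≡ 0 at y ∈ {5}; g ≡ 0 at y ∈ {0, 1, 2, 3, 4, 5, 6, 7, 8, 9, 10}; common: {5}.
  x = 3: f ≡ 0 at y ∈ {2}; g ≡ 0 at y ∈ ∅; common: ∅.
  x = 4: f ≡ 0 at y ∈ {10}; g ≡ 0 at y ∈ ∅; common: ∅.
  x = 5: f ≡ 0 at y ∈ {7}; g ≡ 0 at y ∈ ∅; common: ∅.
  x = 6: f ≡ 0 at y ∈ {4}; g ≡ 0 at y ∈ ∅; common: ∅.
  x = 7: f ≡ 0 at y ∈ {1}; g ≡ 0 at y ∈ ∅; common: ∅.
  x = 8: f ≡ 0 at y ∈ {9}; g ≡ 0 at y ∈ ∅; common: ∅.
  x = 9: f ≡ 0 at y ∈ {6}; g ≡ 0 at y ∈ ∅; common: ∅.
  x = 10: f ≡ 0 at y ∈ {3}; g ≡ 0 at y ∈ ∅; common: ∅.
Collecting: common zeros = {(2, 5)}, so the count is 1.
Comparison with the Bézout bound: 1 ≤ 1 = deg(f)·deg(g), as expected for curves with no common component (the bound is attained).
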